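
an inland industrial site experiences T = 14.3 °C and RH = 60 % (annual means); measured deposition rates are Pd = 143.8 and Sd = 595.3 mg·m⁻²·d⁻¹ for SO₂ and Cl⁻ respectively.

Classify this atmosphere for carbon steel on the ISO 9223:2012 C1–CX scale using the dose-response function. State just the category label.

C5

carbon steel: f(T) = -0.054·(T−10) [T>10 °C] = -0.2322
  sulphur-dioxide contribution → 61.7 μm/a
  chloride contribution → 68.75 μm/a
  total first-year rate 130.5 μm/a
ISO 9223 Table 2 (carbon steel): 80 < 130 ≤ 200 μm/a ⇒ C5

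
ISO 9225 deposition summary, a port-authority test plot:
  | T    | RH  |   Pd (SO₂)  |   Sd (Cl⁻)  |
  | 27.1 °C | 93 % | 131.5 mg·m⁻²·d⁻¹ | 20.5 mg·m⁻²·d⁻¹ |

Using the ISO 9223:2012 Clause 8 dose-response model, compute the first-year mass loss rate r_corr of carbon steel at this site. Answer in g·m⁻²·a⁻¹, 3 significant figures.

carbon steel: T>10 °C ⇒ hinge -0.054·(27.1−10) = -0.9234
  SO₂ term: 1.77·131.5^0.52·exp(0.02·93-0.9234) = 57.09
  Sd branch = 0.102·Sd^0.62·e^(0.033·RH+0.04·T) = 42.22 μm/a
  sum: 57.09 + 42.22 → r_corr = 99.31 μm/a
Convert to mass loss: 99.31 μm/a × 7.85 g/cm³ = 779.6 g·m⁻²·a⁻¹

r_corr = 780 g·m⁻²·a⁻¹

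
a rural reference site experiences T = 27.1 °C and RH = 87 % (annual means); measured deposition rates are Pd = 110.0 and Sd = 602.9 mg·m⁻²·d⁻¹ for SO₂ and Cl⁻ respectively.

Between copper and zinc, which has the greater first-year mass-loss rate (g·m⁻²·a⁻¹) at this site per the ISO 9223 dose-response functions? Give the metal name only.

zinc

copper: temperature factor f = -0.080·(17.1) = -1.3680
  SO₂ term: 0.0053·110.0^0.26·exp(0.059·87-1.3680) = 0.7765
  Cl⁻ term: 0.01025·602.9^0.27·exp(0.036·87+0.049·27.1) = 4.992
  sum: 0.7765 + 4.992 → r_corr = 5.769 μm/a
  mass loss = 5.769 μm/a × 8.96 g/cm³ = 51.69 g·m⁻²·a⁻¹
zinc: T>10 °C ⇒ hinge -0.071·(27.1−10) = -1.2141
  SO₂ term: 0.0129·110.0^0.44·exp(0.046·87-1.2141) = 1.658
  Sd branch = 0.0175·Sd^0.57·e^(0.008·RH+0.085·T) = 13.5 μm/a
  r_corr = 1.658 + 13.5 = 15.16 μm/a
  mass loss = 15.16 μm/a × 7.14 g/cm³ = 108.3 g·m⁻²·a⁻¹
Ordering by g·m⁻²·a⁻¹: zinc (108) > copper (51.7)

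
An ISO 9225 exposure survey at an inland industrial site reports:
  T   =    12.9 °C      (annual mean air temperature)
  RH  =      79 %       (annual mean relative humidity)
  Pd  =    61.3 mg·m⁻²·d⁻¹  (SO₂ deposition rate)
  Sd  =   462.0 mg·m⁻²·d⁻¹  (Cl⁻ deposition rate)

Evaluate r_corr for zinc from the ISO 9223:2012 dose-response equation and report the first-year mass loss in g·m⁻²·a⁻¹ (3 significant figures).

r_corr = 40.6 g·m⁻²·a⁻¹

zinc: f(T) = -0.071·(T−10) [T>10 °C] = -0.2059
  Pd branch = 0.0129·Pd^0.44·e^(0.046·RH+f) = 2.432 μm/a
  Sd branch = 0.0175·Sd^0.57·e^(0.008·RH+0.085·T) = 3.255 μm/a
  r_corr = 2.432 + 3.255 = 5.687 μm/a
Convert to mass loss: 5.687 μm/a × 7.14 g/cm³ = 40.6 g·m⁻²·a⁻¹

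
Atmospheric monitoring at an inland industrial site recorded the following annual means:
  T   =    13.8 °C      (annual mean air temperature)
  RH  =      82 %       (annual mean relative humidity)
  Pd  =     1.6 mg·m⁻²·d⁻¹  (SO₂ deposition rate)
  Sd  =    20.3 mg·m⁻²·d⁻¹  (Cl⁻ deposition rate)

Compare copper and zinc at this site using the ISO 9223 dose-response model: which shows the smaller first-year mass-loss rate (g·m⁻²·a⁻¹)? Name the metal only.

zinc

copper: temperature factor f = -0.080·(3.8) = -0.3040
  SO₂ term: 0.0053·1.6^0.26·exp(0.059·82-0.3040) = 0.5577
  Cl⁻ term: 0.01025·20.3^0.27·exp(0.036·82+0.049·13.8) = 0.8699
  sum: 0.5577 + 0.8699 → r_corr = 1.428 μm/a
  mass loss = 1.428 μm/a × 8.96 g/cm³ = 12.79 g·m⁻²·a⁻¹
zinc: T>10 °C ⇒ hinge -0.071·(13.8−10) = -0.2698
  Pd branch = 0.0129·Pd^0.44·e^(0.046·RH+f) = 0.5265 μm/a
  Sd branch = 0.0175·Sd^0.57·e^(0.008·RH+0.085·T) = 0.6062 μm/a
  r_corr = 0.5265 + 0.6062 = 1.133 μm/a
  mass loss = 1.133 μm/a × 7.14 g/cm³ = 8.088 g·m⁻²·a⁻¹
Ordering by g·m⁻²·a⁻¹: copper (12.8) > zinc (8.09)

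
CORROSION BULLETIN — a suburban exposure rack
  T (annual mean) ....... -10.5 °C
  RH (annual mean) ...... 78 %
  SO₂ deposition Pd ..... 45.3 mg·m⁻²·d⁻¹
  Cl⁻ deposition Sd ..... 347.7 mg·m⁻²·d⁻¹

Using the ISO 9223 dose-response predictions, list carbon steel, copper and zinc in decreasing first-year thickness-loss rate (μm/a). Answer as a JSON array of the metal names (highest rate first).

["carbon steel", "zinc", "copper"]

carbon steel: temperature factor f = +0.150·(-20.5) = -3.0750
  sulphur-dioxide contribution → 2.826 μm/a
  chloride contribution → 33.08 μm/a
  total first-year rate 35.91 μm/a
copper: temperature factor f = +0.126·(-20.5) = -2.5830
  sulphur-dioxide contribution → 0.1076 μm/a
  chloride contribution → 0.4931 μm/a
  total first-year rate 0.6006 μm/a
zinc: T≤10 °C ⇒ hinge +0.038·(-10.5−10) = -0.7790
  sulphur-dioxide contribution → 1.146 μm/a
  chloride contribution → 0.3758 μm/a
  total first-year rate 1.522 μm/a
Ordering by μm/a: carbon steel (35.9) > zinc (1.52) > copper (0.601)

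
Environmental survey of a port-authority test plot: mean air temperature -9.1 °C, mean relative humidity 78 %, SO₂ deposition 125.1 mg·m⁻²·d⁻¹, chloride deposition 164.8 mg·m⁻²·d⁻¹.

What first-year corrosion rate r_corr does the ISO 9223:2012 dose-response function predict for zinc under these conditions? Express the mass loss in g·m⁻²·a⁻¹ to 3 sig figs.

zinc: T≤10 °C ⇒ hinge +0.038·(-9.1−10) = -0.7258
  SO₂ term: 0.0129·125.1^0.44·exp(0.046·78-0.7258) = 1.89
  Cl⁻ term: 0.0175·164.8^0.57·exp(0.008·78+0.085·-9.1) = 0.2766
  sum: 1.89 + 0.2766 → r_corr = 2.166 μm/a
Convert to mass loss: 2.166 μm/a × 7.14 g/cm³ = 15.47 g·m⁻²·a⁻¹

r_corr = 15.5 g·m⁻²·a⁻¹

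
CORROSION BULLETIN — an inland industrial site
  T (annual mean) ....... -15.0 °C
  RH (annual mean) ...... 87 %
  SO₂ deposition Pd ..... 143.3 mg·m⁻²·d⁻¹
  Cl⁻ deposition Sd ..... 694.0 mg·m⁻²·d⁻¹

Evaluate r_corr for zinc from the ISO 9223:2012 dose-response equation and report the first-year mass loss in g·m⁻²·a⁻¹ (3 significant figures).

r_corr = 20.2 g·m⁻²·a⁻¹

zinc: T≤10 °C ⇒ hinge +0.038·(-15.0−10) = -0.9500
  sulphur-dioxide contribution → 2.426 μm/a
  chloride contribution → 0.4085 μm/a
  ⇒ r_corr(zinc) = 2.834 μm/a
Convert to mass loss: 2.834 μm/a × 7.14 g/cm³ = 20.23 g·m⁻²·a⁻¹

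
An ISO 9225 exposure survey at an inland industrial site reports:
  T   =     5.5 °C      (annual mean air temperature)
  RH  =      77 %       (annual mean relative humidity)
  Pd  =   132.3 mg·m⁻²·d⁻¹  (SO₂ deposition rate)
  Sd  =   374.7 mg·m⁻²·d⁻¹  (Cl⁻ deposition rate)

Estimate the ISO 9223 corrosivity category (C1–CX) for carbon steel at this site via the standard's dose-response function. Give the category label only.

carbon steel: f(T) = +0.150·(T−10) [T≤10 °C] = -0.6750
  sulphur-dioxide contribution → 53.31 μm/a
  chloride contribution → 63.59 μm/a
  ⇒ r_corr(carbon steel) = 116.9 μm/a
ISO 9223 Table 2 (carbon steel): 80 < 117 ≤ 200 μm/a ⇒ C5

C5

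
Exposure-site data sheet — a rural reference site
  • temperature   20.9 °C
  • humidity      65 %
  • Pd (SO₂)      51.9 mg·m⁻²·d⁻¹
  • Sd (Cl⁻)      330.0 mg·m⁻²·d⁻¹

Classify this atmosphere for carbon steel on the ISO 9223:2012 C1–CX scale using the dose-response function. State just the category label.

carbon steel: f(T) = -0.054·(T−10) [T>10 °C] = -0.5886
  sulphur-dioxide contribution → 28.11 μm/a
  chloride contribution → 73.23 μm/a
  ⇒ r_corr(carbon steel) = 101.3 μm/a
101 μm/a falls in (80, 200] for carbon steel → category C5

C5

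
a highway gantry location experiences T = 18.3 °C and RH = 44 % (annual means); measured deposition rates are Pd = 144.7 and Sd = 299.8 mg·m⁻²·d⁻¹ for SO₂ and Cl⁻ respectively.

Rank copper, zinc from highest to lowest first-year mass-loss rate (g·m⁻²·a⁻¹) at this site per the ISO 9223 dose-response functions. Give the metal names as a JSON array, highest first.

["zinc", "copper"]

copper: f(T) = -0.080·(T−10) [T>10 °C] = -0.6640
  sulphur-dioxide contribution → 0.1334 μm/a
  chloride contribution → 0.5712 μm/a
  total first-year rate 0.7046 μm/a
  mass loss = 0.7046 μm/a × 8.96 g/cm³ = 6.313 g·m⁻²·a⁻¹
zinc: T>10 °C ⇒ hinge -0.071·(18.3−10) = -0.5893
  sulphur-dioxide contribution → 0.4834 μm/a
  chloride contribution → 3.043 μm/a
  total first-year rate 3.526 μm/a
  mass loss = 3.526 μm/a × 7.14 g/cm³ = 25.18 g·m⁻²·a⁻¹
Ordering by g·m⁻²·a⁻¹: zinc (25.2) > copper (6.31)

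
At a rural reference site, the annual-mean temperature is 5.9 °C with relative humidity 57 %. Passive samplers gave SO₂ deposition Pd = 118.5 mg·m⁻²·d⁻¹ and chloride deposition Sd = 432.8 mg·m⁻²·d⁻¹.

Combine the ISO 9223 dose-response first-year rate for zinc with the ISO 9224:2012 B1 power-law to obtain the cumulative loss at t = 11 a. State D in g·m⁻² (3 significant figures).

D(11) = 135 g·m⁻²

zinc: temperature factor f = +0.038·(-4.1) = -0.1558
  sulphur-dioxide contribution → 1.242 μm/a
  chloride contribution → 1.451 μm/a
  ⇒ r_corr(zinc) = 2.693 μm/a
Long-term exponent b (ISO 9224 Table 2, B1) = 0.813
  D(11) = 2.693 × 11^0.813 = 2.693 × 7.025 = 18.92 μm
  Mass loss = 18.92 μm × 7.14 g/cm³ = 135.1 g·m⁻²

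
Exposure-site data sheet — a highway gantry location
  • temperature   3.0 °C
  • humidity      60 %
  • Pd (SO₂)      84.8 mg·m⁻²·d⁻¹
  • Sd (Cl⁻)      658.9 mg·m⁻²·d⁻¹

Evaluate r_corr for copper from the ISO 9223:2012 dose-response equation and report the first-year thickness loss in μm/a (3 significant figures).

copper: T≤10 °C ⇒ hinge +0.126·(3.0−10) = -0.8820
  SO₂ term: 0.0053·84.8^0.26·exp(0.059·60-0.8820) = 0.2399
  Cl⁻ term: 0.01025·658.9^0.27·exp(0.036·60+0.049·3.0) = 0.5939
  r_corr = 0.2399 + 0.5939 = 0.8338 μm/a

r_corr = 0.834 μm/a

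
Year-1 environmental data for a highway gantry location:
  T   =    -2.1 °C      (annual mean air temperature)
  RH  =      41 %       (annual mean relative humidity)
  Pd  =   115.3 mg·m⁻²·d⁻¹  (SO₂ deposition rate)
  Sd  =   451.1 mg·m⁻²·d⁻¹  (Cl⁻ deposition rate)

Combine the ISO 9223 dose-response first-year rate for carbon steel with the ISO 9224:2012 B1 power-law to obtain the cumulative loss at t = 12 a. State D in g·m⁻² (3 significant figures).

D(12) = 684 g·m⁻²

carbon steel: f(T) = +0.150·(T−10) [T≤10 °C] = -1.8150
  Pd branch = 1.77·Pd^0.52·e^(0.02·RH+f) = 7.727 μm/a
  Cl⁻ term: 0.102·451.1^0.62·exp(0.033·41+0.04·-2.1) = 16.05
  sum: 7.727 + 16.05 → r_corr = 23.77 μm/a
Power-law: D(12) = r_corr · 12^0.523
  D(12) = 23.77 × 12^0.523 = 23.77 × 3.668 = 87.2 μm
  Mass loss = 87.2 μm × 7.85 g/cm³ = 684.5 g·m⁻²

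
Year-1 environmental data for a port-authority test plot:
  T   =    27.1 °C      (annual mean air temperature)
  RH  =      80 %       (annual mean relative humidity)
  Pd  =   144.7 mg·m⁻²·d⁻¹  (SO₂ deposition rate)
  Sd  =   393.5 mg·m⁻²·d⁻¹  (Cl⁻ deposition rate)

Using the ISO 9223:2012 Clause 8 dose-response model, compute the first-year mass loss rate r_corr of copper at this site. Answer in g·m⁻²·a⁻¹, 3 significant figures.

copper: f(T) = -0.080·(T−10) [T>10 °C] = -1.3680
  sulphur-dioxide contribution → 0.5518 μm/a
  chloride contribution → 3.458 μm/a
  total first-year rate 4.01 μm/a
Convert to mass loss: 4.01 μm/a × 8.96 g/cm³ = 35.93 g·m⁻²·a⁻¹

r_corr = 35.9 g·m⁻²·a⁻¹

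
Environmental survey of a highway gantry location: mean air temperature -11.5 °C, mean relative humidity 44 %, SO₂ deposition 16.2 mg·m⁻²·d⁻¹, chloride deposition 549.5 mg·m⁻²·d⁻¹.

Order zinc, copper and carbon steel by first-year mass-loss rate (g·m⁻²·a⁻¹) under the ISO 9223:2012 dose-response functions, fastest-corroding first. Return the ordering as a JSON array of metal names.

zinc: T≤10 °C ⇒ hinge +0.038·(-11.5−10) = -0.8170
  sulphur-dioxide contribution → 0.1469 μm/a
  chloride contribution → 0.3413 μm/a
  total first-year rate 0.4882 μm/a
  mass loss = 0.4882 μm/a × 7.14 g/cm³ = 3.486 g·m⁻²·a⁻¹
copper: f(T) = +0.126·(T−10) [T≤10 °C] = -2.7090
  sulphur-dioxide contribution → 0.009765 μm/a
  chloride contribution → 0.1562 μm/a
  ⇒ r_corr(copper) = 0.166 μm/a
  mass loss = 0.166 μm/a × 8.96 g/cm³ = 1.487 g·m⁻²·a⁻¹
carbon steel: T≤10 °C ⇒ hinge +0.150·(-11.5−10) = -3.2250
  sulphur-dioxide contribution → 0.7219 μm/a
  chloride contribution → 13.75 μm/a
  ⇒ r_corr(carbon steel) = 14.47 μm/a
  mass loss = 14.47 μm/a × 7.85 g/cm³ = 113.6 g·m⁻²·a⁻¹
Ordering by g·m⁻²·a⁻¹: carbon steel (114) > zinc (3.49) > copper (1.49)

["carbon steel", "zinc", "copper"]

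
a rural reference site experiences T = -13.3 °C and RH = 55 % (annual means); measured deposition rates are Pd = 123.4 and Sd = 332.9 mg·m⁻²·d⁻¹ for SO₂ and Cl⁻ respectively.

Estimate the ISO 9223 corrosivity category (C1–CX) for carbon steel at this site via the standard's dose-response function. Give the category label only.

carbon steel: temperature factor f = +0.150·(-23.3) = -3.4950
  Pd branch = 1.77·Pd^0.52·e^(0.02·RH+f) = 1.974 μm/a
  Cl⁻ term: 0.102·332.9^0.62·exp(0.033·55+0.04·-13.3) = 13.48
  sum: 1.974 + 13.48 → r_corr = 15.45 μm/a
Category bounds: 1.3…25 μm/a bracket r_corr ⇒ C2

C2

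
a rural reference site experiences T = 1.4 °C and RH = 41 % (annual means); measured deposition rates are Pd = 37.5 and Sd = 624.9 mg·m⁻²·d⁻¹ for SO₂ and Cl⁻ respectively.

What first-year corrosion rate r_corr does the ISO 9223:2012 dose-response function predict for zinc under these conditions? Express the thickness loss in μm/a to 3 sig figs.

zinc: temperature factor f = +0.038·(-8.6) = -0.3268
  SO₂ term: 0.0129·37.5^0.44·exp(0.046·41-0.3268) = 0.3022
  Cl⁻ term: 0.0175·624.9^0.57·exp(0.008·41+0.085·1.4) = 1.073
  sum: 0.3022 + 1.073 → r_corr = 1.376 μm/a

r_corr = 1.38 μm/a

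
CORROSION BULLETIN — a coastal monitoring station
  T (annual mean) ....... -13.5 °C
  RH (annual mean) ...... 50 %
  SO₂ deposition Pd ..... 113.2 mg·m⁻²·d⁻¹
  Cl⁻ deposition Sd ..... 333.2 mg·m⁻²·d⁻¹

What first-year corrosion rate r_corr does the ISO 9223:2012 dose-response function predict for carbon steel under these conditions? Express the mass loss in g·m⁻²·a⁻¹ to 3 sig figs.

r_corr = 102 g·m⁻²·a⁻¹

carbon steel: temperature factor f = +0.150·(-23.5) = -3.5250
  Pd branch = 1.77·Pd^0.52·e^(0.02·RH+f) = 1.657 μm/a
  Cl⁻ term: 0.102·333.2^0.62·exp(0.033·50+0.04·-13.5) = 11.34
  r_corr = 1.657 + 11.34 = 13 μm/a
Convert to mass loss: 13 μm/a × 7.85 g/cm³ = 102.1 g·m⁻²·a⁻¹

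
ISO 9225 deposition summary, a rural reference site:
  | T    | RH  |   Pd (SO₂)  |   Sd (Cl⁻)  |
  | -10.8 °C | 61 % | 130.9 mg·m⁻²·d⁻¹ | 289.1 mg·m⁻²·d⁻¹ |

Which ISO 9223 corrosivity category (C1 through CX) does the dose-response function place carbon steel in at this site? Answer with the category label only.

C2

carbon steel: T≤10 °C ⇒ hinge +0.150·(-10.8−10) = -3.1200
  Pd branch = 1.77·Pd^0.52·e^(0.02·RH+f) = 3.339 μm/a
  Cl⁻ term: 0.102·289.1^0.62·exp(0.033·61+0.04·-10.8) = 16.64
  r_corr = 3.339 + 16.64 = 19.98 μm/a
ISO 9223 Table 2 (carbon steel): 1.3 < 20 ≤ 25 μm/a ⇒ C2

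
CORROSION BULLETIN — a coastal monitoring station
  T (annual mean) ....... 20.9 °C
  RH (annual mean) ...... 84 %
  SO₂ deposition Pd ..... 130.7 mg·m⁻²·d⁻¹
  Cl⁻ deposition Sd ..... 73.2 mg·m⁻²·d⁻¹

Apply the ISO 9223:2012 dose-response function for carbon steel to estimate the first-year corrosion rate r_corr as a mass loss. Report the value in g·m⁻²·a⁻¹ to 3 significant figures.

carbon steel: f(T) = -0.054·(T−10) [T>10 °C] = -0.5886
  Pd branch = 1.77·Pd^0.52·e^(0.02·RH+f) = 66.44 μm/a
  Sd branch = 0.102·Sd^0.62·e^(0.033·RH+0.04·T) = 53.89 μm/a
  r_corr = 66.44 + 53.89 = 120.3 μm/a
Convert to mass loss: 120.3 μm/a × 7.85 g/cm³ = 944.6 g·m⁻²·a⁻¹

r_corr = 945 g·m⁻²·a⁻¹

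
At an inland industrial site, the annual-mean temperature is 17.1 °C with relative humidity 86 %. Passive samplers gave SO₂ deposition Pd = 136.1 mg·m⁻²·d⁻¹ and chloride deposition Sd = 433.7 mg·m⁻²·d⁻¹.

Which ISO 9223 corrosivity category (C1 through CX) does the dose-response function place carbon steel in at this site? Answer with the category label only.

CX

carbon steel: temperature factor f = -0.054·(7.1) = -0.3834
  SO₂ term: 1.77·136.1^0.52·exp(0.02·86-0.3834) = 86.71
  Sd branch = 0.102·Sd^0.62·e^(0.033·RH+0.04·T) = 149 μm/a
  r_corr = 86.71 + 149 = 235.7 μm/a
ISO 9223 Table 2 (carbon steel): 200 < 236 ≤ 700 μm/a ⇒ CX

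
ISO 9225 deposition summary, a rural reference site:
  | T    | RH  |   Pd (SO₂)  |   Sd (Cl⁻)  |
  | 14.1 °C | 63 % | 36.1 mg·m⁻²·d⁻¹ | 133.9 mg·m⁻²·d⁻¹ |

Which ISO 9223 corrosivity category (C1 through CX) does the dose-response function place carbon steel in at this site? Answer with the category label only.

C4

carbon steel: temperature factor f = -0.054·(4.1) = -0.2214
  SO₂ term: 1.77·36.1^0.52·exp(0.02·63-0.2214) = 32.28
  Cl⁻ term: 0.102·133.9^0.62·exp(0.033·63+0.04·14.1) = 29.86
  sum: 32.28 + 29.86 → r_corr = 62.14 μm/a
ISO 9223 Table 2 (carbon steel): 50 < 62.1 ≤ 80 μm/a ⇒ C4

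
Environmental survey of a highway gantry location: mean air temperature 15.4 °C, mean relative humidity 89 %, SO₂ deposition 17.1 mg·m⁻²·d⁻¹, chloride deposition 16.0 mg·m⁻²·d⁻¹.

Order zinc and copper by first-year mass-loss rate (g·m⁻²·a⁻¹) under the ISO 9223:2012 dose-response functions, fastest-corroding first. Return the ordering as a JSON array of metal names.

zinc: f(T) = -0.071·(T−10) [T>10 °C] = -0.3834
  Pd branch = 0.0129·Pd^0.44·e^(0.046·RH+f) = 1.839 μm/a
  Sd branch = 0.0175·Sd^0.57·e^(0.008·RH+0.085·T) = 0.6414 μm/a
  r_corr = 1.839 + 0.6414 = 2.48 μm/a
  mass loss = 2.48 μm/a × 7.14 g/cm³ = 17.71 g·m⁻²·a⁻¹
copper: T>10 °C ⇒ hinge -0.080·(15.4−10) = -0.4320
  Pd branch = 0.0053·Pd^0.26·e^(0.059·RH+f) = 1.373 μm/a
  Sd branch = 0.01025·Sd^0.27·e^(0.036·RH+0.049·T) = 1.135 μm/a
  r_corr = 1.373 + 1.135 = 2.508 μm/a
  mass loss = 2.508 μm/a × 8.96 g/cm³ = 22.47 g·m⁻²·a⁻¹
Ordering by g·m⁻²·a⁻¹: copper (22.5) > zinc (17.7)

["copper", "zinc"]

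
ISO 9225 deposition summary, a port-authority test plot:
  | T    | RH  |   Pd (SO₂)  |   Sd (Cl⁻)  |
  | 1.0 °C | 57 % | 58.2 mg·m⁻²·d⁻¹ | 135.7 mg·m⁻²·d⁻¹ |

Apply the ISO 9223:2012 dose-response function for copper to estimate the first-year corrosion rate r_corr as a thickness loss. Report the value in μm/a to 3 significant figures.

copper: T≤10 °C ⇒ hinge +0.126·(1.0−10) = -1.1340
  Pd branch = 0.0053·Pd^0.26·e^(0.059·RH+f) = 0.1416 μm/a
  Cl⁻ term: 0.01025·135.7^0.27·exp(0.036·57+0.049·1.0) = 0.3155
  r_corr = 0.1416 + 0.3155 = 0.4571 μm/a

r_corr = 0.457 μm/a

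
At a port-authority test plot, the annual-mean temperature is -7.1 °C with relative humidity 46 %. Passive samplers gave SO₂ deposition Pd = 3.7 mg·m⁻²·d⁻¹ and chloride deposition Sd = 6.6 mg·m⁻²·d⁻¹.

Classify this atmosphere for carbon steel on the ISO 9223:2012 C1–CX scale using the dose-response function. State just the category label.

carbon steel: T≤10 °C ⇒ hinge +0.150·(-7.1−10) = -2.5650
  sulphur-dioxide contribution → 0.6746 μm/a
  chloride contribution → 1.129 μm/a
  ⇒ r_corr(carbon steel) = 1.803 μm/a
1.8 μm/a falls in (1.3, 25] for carbon steel → category C2

C2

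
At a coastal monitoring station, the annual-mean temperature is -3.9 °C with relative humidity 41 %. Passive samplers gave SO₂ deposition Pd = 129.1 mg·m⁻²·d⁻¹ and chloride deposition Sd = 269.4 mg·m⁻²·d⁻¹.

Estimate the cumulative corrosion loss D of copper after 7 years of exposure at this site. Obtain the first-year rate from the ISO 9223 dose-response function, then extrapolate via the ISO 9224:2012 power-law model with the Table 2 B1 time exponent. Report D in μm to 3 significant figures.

D(7) = 0.749 μm

copper: T≤10 °C ⇒ hinge +0.126·(-3.9−10) = -1.7514
  sulphur-dioxide contribution → 0.03656 μm/a
  chloride contribution → 0.1679 μm/a
  total first-year rate 0.2044 μm/a
Power-law: D(7) = r_corr · 7^0.667
  D(7) = 0.2044 × 7^0.667 = 0.2044 × 3.662 = 0.7485 μm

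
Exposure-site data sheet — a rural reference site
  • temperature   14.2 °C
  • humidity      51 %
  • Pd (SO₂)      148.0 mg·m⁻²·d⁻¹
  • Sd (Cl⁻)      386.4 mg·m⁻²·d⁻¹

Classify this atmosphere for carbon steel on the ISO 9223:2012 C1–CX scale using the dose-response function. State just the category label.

C5

carbon steel: temperature factor f = -0.054·(4.2) = -0.2268
  sulphur-dioxide contribution → 52.6 μm/a
  chloride contribution → 38.92 μm/a
  ⇒ r_corr(carbon steel) = 91.52 μm/a
ISO 9223 Table 2 (carbon steel): 80 < 91.5 ≤ 200 μm/a ⇒ C5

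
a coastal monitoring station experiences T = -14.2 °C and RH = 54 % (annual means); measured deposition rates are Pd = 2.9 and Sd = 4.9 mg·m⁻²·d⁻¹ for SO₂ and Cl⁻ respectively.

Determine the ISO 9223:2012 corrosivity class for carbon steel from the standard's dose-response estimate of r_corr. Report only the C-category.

C1

carbon steel: temperature factor f = +0.150·(-24.2) = -3.6300
  SO₂ term: 1.77·2.9^0.52·exp(0.02·54-3.6300) = 0.2404
  Cl⁻ term: 0.102·4.9^0.62·exp(0.033·54+0.04·-14.2) = 0.9199
  sum: 0.2404 + 0.9199 → r_corr = 1.16 μm/a
1.16 μm/a falls in (0, 1.3] for carbon steel → category C1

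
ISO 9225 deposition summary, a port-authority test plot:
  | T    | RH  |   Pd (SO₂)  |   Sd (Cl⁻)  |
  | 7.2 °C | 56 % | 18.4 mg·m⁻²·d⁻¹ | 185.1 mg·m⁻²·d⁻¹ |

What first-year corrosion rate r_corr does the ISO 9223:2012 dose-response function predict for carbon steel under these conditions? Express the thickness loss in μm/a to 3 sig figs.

carbon steel: f(T) = +0.150·(T−10) [T≤10 °C] = -0.4200
  Pd branch = 1.77·Pd^0.52·e^(0.02·RH+f) = 16.21 μm/a
  Sd branch = 0.102·Sd^0.62·e^(0.033·RH+0.04·T) = 21.98 μm/a
  r_corr = 16.21 + 21.98 = 38.19 μm/a

r_corr = 38.2 μm/a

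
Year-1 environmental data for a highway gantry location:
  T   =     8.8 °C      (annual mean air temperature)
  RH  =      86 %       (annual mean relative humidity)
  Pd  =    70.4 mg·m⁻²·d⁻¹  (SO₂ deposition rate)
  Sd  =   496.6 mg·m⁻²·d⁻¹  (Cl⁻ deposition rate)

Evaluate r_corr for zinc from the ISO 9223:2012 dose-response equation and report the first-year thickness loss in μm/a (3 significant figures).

zinc: temperature factor f = +0.038·(-1.2) = -0.0456
  sulphur-dioxide contribution → 4.186 μm/a
  chloride contribution → 2.532 μm/a
  total first-year rate 6.718 μm/a

r_corr = 6.72 μm/a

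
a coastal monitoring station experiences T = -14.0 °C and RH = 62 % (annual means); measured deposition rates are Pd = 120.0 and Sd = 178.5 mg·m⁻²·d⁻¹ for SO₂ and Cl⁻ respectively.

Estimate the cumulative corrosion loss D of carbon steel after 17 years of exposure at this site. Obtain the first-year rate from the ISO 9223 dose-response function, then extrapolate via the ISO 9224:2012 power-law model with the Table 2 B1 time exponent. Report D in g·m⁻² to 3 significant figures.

D(17) = 457 g·m⁻²

carbon steel: f(T) = +0.150·(T−10) [T≤10 °C] = -3.6000
  SO₂ term: 1.77·120.0^0.52·exp(0.02·62-3.6000) = 2.015
  Cl⁻ term: 0.102·178.5^0.62·exp(0.033·62+0.04·-14.0) = 11.22
  sum: 2.015 + 11.22 → r_corr = 13.23 μm/a
Long-term exponent b (ISO 9224 Table 2, B1) = 0.523
  D(17) = 13.23 × 17^0.523 = 13.23 × 4.401 = 58.24 μm
  Mass loss = 58.24 μm × 7.85 g/cm³ = 457.2 g·m⁻²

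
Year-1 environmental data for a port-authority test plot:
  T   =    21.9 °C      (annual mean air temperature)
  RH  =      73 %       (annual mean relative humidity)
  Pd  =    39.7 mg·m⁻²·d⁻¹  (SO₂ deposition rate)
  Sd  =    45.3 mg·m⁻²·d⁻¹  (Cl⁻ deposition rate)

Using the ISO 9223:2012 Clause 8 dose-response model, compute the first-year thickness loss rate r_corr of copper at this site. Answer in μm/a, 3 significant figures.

r_corr = 1.56 μm/a

copper: temperature factor f = -0.080·(11.9) = -0.9520
  SO₂ term: 0.0053·39.7^0.26·exp(0.059·73-0.9520) = 0.3954
  Cl⁻ term: 0.01025·45.3^0.27·exp(0.036·73+0.049·21.9) = 1.162
  sum: 0.3954 + 1.162 → r_corr = 1.557 μm/a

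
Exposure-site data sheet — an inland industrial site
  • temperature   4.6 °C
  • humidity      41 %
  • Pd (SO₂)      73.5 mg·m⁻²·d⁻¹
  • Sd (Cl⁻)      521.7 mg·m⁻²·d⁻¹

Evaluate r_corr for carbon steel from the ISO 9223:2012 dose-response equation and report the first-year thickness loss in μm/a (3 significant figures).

carbon steel: T≤10 °C ⇒ hinge +0.150·(4.6−10) = -0.8100
  sulphur-dioxide contribution → 16.7 μm/a
  chloride contribution → 22.96 μm/a
  total first-year rate 39.66 μm/a

r_corr = 39.7 μm/a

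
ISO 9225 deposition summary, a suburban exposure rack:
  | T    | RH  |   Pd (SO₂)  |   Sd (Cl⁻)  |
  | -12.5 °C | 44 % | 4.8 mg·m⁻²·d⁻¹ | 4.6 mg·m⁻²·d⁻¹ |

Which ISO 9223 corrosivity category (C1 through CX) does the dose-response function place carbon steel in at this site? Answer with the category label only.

carbon steel: T≤10 °C ⇒ hinge +0.150·(-12.5−10) = -3.3750
  Pd branch = 1.77·Pd^0.52·e^(0.02·RH+f) = 0.3301 μm/a
  Sd branch = 0.102·Sd^0.62·e^(0.033·RH+0.04·T) = 0.6807 μm/a
  r_corr = 0.3301 + 0.6807 = 1.011 μm/a
1.01 μm/a falls in (0, 1.3] for carbon steel → category C1

C1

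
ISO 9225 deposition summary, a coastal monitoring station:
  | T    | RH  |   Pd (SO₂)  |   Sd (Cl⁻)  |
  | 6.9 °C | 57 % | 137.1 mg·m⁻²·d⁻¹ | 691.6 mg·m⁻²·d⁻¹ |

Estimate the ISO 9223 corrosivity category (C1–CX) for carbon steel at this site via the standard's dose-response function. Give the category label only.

carbon steel: temperature factor f = +0.150·(-3.1) = -0.4650
  Pd branch = 1.77·Pd^0.52·e^(0.02·RH+f) = 44.91 μm/a
  Cl⁻ term: 0.102·691.6^0.62·exp(0.033·57+0.04·6.9) = 50.83
  sum: 44.91 + 50.83 → r_corr = 95.74 μm/a
ISO 9223 Table 2 (carbon steel): 80 < 95.7 ≤ 200 μm/a ⇒ C5

C5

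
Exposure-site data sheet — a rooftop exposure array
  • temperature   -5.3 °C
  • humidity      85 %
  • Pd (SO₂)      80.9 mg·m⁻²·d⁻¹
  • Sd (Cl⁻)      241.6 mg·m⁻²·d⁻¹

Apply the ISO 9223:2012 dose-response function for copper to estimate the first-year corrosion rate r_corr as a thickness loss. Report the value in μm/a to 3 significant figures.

r_corr = 1.11 μm/a

copper: T≤10 °C ⇒ hinge +0.126·(-5.3−10) = -1.9278
  SO₂ term: 0.0053·80.9^0.26·exp(0.059·85-1.9278) = 0.364
  Cl⁻ term: 0.01025·241.6^0.27·exp(0.036·85+0.049·-5.3) = 0.7418
  r_corr = 0.364 + 0.7418 = 1.106 μm/a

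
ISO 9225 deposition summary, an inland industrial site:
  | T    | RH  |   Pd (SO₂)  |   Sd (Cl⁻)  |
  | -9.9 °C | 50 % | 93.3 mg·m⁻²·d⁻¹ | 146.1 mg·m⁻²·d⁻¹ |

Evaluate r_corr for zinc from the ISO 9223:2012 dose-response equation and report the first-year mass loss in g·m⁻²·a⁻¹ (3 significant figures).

zinc: T≤10 °C ⇒ hinge +0.038·(-9.9−10) = -0.7562
  sulphur-dioxide contribution → 0.4444 μm/a
  chloride contribution → 0.1928 μm/a
  ⇒ r_corr(zinc) = 0.6372 μm/a
Convert to mass loss: 0.6372 μm/a × 7.14 g/cm³ = 4.55 g·m⁻²·a⁻¹

r_corr = 4.55 g·m⁻²·a⁻¹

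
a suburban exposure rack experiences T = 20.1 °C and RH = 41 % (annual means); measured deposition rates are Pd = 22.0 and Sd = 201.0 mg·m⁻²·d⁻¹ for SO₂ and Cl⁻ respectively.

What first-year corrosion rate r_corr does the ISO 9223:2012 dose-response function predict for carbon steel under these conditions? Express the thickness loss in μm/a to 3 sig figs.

r_corr = 35.2 μm/a

carbon steel: f(T) = -0.054·(T−10) [T>10 °C] = -0.5454
  sulphur-dioxide contribution → 11.62 μm/a
  chloride contribution → 23.62 μm/a
  total first-year rate 35.25 μm/a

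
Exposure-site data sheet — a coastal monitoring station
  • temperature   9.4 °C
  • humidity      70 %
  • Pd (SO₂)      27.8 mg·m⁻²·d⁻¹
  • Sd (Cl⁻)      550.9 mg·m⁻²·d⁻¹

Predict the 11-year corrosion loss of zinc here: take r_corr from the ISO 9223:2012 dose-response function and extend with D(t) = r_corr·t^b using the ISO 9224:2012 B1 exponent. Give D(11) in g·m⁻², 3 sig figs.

D(11) = 193 g·m⁻²

zinc: f(T) = +0.038·(T−10) [T≤10 °C] = -0.0228
  sulphur-dioxide contribution → 1.363 μm/a
  chloride contribution → 2.487 μm/a
  ⇒ r_corr(zinc) = 3.85 μm/a
Long-term exponent b (ISO 9224 Table 2, B1) = 0.813
  D(11) = 3.85 × 11^0.813 = 3.85 × 7.025 = 27.05 μm
  Mass loss = 27.05 μm × 7.14 g/cm³ = 193.1 g·m⁻²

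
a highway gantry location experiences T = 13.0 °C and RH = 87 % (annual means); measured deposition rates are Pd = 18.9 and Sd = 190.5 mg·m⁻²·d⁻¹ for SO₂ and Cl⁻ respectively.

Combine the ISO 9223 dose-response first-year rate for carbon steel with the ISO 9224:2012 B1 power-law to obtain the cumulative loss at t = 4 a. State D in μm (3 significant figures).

carbon steel: T>10 °C ⇒ hinge -0.054·(13.0−10) = -0.1620
  sulphur-dioxide contribution → 39.54 μm/a
  chloride contribution → 78.49 μm/a
  ⇒ r_corr(carbon steel) = 118 μm/a
Power-law: D(4) = r_corr · 4^0.523
  D(4) = 118 × 4^0.523 = 118 × 2.065 = 243.7 μm

D(4) = 244 μm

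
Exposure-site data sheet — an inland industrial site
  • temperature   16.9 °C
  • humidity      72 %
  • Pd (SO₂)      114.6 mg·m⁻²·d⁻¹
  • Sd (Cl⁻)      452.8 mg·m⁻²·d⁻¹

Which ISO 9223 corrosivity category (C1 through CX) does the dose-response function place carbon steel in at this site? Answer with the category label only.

carbon steel: temperature factor f = -0.054·(6.9) = -0.3726
  SO₂ term: 1.77·114.6^0.52·exp(0.02·72-0.3726) = 60.58
  Sd branch = 0.102·Sd^0.62·e^(0.033·RH+0.04·T) = 95.66 μm/a
  r_corr = 60.58 + 95.66 = 156.2 μm/a
ISO 9223 Table 2 (carbon steel): 80 < 156 ≤ 200 μm/a ⇒ C5

C5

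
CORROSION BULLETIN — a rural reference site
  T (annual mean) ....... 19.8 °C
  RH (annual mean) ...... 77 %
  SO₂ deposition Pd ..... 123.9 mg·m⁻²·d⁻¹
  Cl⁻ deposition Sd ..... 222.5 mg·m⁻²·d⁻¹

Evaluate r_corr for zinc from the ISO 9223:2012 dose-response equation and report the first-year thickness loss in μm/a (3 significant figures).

r_corr = 5.65 μm/a

zinc: temperature factor f = -0.071·(9.8) = -0.6958
  sulphur-dioxide contribution → 1.852 μm/a
  chloride contribution → 3.797 μm/a
  total first-year rate 5.649 μm/a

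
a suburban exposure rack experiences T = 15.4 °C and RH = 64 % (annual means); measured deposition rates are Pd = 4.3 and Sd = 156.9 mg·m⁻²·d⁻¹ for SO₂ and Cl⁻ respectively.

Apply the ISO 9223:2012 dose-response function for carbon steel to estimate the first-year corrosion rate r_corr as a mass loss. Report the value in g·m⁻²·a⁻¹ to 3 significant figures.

carbon steel: temperature factor f = -0.054·(5.4) = -0.2916
  Pd branch = 1.77·Pd^0.52·e^(0.02·RH+f) = 10.15 μm/a
  Sd branch = 0.102·Sd^0.62·e^(0.033·RH+0.04·T) = 35.86 μm/a
  r_corr = 10.15 + 35.86 = 46.02 μm/a
Convert to mass loss: 46.02 μm/a × 7.85 g/cm³ = 361.2 g·m⁻²·a⁻¹

r_corr = 361 g·m⁻²·a⁻¹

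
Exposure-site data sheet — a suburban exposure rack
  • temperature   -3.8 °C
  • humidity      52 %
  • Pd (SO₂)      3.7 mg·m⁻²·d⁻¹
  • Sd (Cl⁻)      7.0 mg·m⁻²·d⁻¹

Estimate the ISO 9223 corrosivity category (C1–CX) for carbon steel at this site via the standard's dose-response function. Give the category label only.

C2

carbon steel: T≤10 °C ⇒ hinge +0.150·(-3.8−10) = -2.0700
  SO₂ term: 1.77·3.7^0.52·exp(0.02·52-2.0700) = 1.248
  Sd branch = 0.102·Sd^0.62·e^(0.033·RH+0.04·T) = 1.629 μm/a
  sum: 1.248 + 1.629 → r_corr = 2.876 μm/a
ISO 9223 Table 2 (carbon steel): 1.3 < 2.88 ≤ 25 μm/a ⇒ C2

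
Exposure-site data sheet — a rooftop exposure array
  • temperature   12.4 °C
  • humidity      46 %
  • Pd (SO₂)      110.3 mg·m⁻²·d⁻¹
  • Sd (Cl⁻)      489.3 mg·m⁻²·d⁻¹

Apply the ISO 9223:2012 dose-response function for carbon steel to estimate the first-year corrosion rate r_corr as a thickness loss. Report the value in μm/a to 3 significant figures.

r_corr = 80.6 μm/a

carbon steel: f(T) = -0.054·(T−10) [T>10 °C] = -0.1296
  sulphur-dioxide contribution → 45.02 μm/a
  chloride contribution → 35.55 μm/a
  ⇒ r_corr(carbon steel) = 80.56 μm/a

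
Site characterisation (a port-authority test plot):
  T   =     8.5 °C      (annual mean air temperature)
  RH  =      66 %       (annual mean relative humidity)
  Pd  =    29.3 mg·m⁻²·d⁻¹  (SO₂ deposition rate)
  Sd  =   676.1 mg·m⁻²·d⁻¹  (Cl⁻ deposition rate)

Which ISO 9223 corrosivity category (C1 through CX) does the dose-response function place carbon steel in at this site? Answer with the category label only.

C5

carbon steel: T≤10 °C ⇒ hinge +0.150·(8.5−10) = -0.2250
  Pd branch = 1.77·Pd^0.52·e^(0.02·RH+f) = 30.64 μm/a
  Sd branch = 0.102·Sd^0.62·e^(0.033·RH+0.04·T) = 71.91 μm/a
  r_corr = 30.64 + 71.91 = 102.5 μm/a
103 μm/a falls in (80, 200] for carbon steel → category C5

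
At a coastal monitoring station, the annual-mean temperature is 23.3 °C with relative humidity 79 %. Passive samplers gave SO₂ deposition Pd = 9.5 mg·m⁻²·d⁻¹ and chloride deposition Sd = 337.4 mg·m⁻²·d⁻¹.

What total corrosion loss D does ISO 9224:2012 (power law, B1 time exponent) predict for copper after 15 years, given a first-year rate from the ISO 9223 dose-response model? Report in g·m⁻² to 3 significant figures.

copper: temperature factor f = -0.080·(13.3) = -1.0640
  Pd branch = 0.0053·Pd^0.26·e^(0.059·RH+f) = 0.3472 μm/a
  Sd branch = 0.01025·Sd^0.27·e^(0.036·RH+0.049·T) = 2.656 μm/a
  r_corr = 0.3472 + 2.656 = 3.004 μm/a
ISO 9224: D(t) = r_corr · t^b with b = 0.667 (copper, B1)
  D(15) = 3.004 × 15^0.667 = 3.004 × 6.088 = 18.29 μm
  Mass loss = 18.29 μm × 8.96 g/cm³ = 163.8 g·m⁻²

D(15) = 164 g·m⁻²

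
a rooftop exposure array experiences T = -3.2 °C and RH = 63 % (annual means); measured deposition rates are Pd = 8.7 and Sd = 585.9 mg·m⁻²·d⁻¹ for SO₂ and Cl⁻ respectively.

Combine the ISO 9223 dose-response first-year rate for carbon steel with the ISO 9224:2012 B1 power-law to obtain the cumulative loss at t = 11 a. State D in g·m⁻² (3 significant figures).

carbon steel: f(T) = +0.150·(T−10) [T≤10 °C] = -1.9800
  sulphur-dioxide contribution → 2.654 μm/a
  chloride contribution → 37.32 μm/a
  total first-year rate 39.98 μm/a
Power-law: D(11) = r_corr · 11^0.523
  D(11) = 39.98 × 11^0.523 = 39.98 × 3.505 = 140.1 μm
  Mass loss = 140.1 μm × 7.85 g/cm³ = 1100 g·m⁻²

D(11) = 1.10e+03 g·m⁻²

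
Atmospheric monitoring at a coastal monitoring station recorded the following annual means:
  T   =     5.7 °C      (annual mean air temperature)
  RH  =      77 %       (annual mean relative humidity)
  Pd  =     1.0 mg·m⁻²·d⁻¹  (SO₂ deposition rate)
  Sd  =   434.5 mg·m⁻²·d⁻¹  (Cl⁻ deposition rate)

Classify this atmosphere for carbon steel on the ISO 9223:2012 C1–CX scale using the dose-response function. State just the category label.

C4

carbon steel: T≤10 °C ⇒ hinge +0.150·(5.7−10) = -0.6450
  sulphur-dioxide contribution → 4.332 μm/a
  chloride contribution → 70.26 μm/a
  ⇒ r_corr(carbon steel) = 74.59 μm/a
Category bounds: 50…80 μm/a bracket r_corr ⇒ C4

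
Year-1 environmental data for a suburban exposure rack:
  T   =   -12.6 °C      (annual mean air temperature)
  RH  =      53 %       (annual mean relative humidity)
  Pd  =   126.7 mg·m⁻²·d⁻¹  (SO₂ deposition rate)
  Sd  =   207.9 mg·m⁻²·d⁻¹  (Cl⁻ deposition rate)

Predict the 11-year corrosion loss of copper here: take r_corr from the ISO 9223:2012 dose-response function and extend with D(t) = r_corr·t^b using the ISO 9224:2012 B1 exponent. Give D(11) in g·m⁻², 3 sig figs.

D(11) = 8.08 g·m⁻²

copper: temperature factor f = +0.126·(-22.6) = -2.8476
  Pd branch = 0.0053·Pd^0.26·e^(0.059·RH+f) = 0.02468 μm/a
  Sd branch = 0.01025·Sd^0.27·e^(0.036·RH+0.049·T) = 0.1574 μm/a
  r_corr = 0.02468 + 0.1574 = 0.1821 μm/a
ISO 9224: D(t) = r_corr · t^b with b = 0.667 (copper, B1)
  D(11) = 0.1821 × 11^0.667 = 0.1821 × 4.95 = 0.9014 μm
  Mass loss = 0.9014 μm × 8.96 g/cm³ = 8.076 g·m⁻²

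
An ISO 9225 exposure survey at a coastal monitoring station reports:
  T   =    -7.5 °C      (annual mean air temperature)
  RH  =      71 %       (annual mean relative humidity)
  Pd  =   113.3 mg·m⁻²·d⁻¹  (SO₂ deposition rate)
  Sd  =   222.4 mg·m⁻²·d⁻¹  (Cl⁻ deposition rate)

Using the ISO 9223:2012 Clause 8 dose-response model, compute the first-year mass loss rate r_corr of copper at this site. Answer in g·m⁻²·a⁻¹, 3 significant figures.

copper: T≤10 °C ⇒ hinge +0.126·(-7.5−10) = -2.2050
  sulphur-dioxide contribution → 0.1318 μm/a
  chloride contribution → 0.3935 μm/a
  ⇒ r_corr(copper) = 0.5253 μm/a
Convert to mass loss: 0.5253 μm/a × 8.96 g/cm³ = 4.707 g·m⁻²·a⁻¹

r_corr = 4.71 g·m⁻²·a⁻¹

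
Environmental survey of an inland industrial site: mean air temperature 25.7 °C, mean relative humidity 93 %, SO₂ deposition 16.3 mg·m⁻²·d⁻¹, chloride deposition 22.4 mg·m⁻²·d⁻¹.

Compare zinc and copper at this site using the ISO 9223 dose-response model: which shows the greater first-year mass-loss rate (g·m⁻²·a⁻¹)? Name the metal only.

zinc: temperature factor f = -0.071·(15.7) = -1.1147
  SO₂ term: 0.0129·16.3^0.44·exp(0.046·93-1.1147) = 1.042
  Sd branch = 0.0175·Sd^0.57·e^(0.008·RH+0.085·T) = 1.925 μm/a
  r_corr = 1.042 + 1.925 = 2.967 μm/a
  mass loss = 2.967 μm/a × 7.14 g/cm³ = 21.19 g·m⁻²·a⁻¹
copper: T>10 °C ⇒ hinge -0.080·(25.7−10) = -1.2560
  SO₂ term: 0.0053·16.3^0.26·exp(0.059·93-1.2560) = 0.7533
  Sd branch = 0.01025·Sd^0.27·e^(0.036·RH+0.049·T) = 2.378 μm/a
  sum: 0.7533 + 2.378 → r_corr = 3.131 μm/a
  mass loss = 3.131 μm/a × 8.96 g/cm³ = 28.06 g·m⁻²·a⁻¹
Ordering by g·m⁻²·a⁻¹: copper (28.1) > zinc (21.2)

copper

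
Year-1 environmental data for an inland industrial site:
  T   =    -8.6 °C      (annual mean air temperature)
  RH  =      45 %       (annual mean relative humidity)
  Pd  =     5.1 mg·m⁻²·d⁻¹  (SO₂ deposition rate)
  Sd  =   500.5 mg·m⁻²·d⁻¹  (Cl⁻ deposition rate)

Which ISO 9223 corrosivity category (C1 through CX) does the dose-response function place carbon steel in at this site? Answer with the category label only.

C2

carbon steel: temperature factor f = +0.150·(-18.6) = -2.7900
  sulphur-dioxide contribution → 0.6239 μm/a
  chloride contribution → 15.06 μm/a
  ⇒ r_corr(carbon steel) = 15.68 μm/a
ISO 9223 Table 2 (carbon steel): 1.3 < 15.7 ≤ 25 μm/a ⇒ C2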